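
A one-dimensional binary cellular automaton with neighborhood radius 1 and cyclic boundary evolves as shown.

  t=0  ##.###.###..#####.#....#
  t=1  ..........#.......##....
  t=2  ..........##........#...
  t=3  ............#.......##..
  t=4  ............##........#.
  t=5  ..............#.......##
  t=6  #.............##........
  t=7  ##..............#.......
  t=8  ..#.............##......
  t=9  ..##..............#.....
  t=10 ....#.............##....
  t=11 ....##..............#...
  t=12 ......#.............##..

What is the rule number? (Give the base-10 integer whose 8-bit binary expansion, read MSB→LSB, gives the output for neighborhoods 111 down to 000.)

20

  [7] ### => .  t=0,i=0
  [6] ##. => .  t=0,i=1
  [5] #.# => .  t=0,i=2
  [4] #.. => #  t=0,i=10
  [3] .## => .  t=0,i=3
  [2] .#. => #  t=0,i=18
  [1] ..# => .  t=0,i=11
  [0] ... => .  t=0,i=20
  bits 00010100 = 20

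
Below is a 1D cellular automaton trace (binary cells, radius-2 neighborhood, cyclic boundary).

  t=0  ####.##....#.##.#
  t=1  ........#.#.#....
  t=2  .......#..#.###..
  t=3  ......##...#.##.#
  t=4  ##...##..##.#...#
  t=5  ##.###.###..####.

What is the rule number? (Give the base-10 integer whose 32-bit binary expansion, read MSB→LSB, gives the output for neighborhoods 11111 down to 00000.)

  nb #####: next=.  (t=0,i=1, bit31=0)
  nb ####.: next=.  (t=0,i=2, bit30=0)
  nb ###.#: next=.  (t=0,i=3, bit29=0)
  nb ###..: next=#  (t=2,i=14, bit28=1)
  nb ##.##: next=.  (t=0,i=4, bit27=0)
  nb ##.#.: next=.  (t=3,i=15, bit26=0)
  nb ##..#: next=#  (t=4,i=7, bit25=1)
  nb ##...: next=.  (t=0,i=7, bit24=0)
  nb #.###: next=.  (t=0,i=16, bit23=0)
  nb #.##.: next=.  (t=0,i=5, bit22=0)
  nb #.#.#: next=#  (t=1,i=10, bit21=1)
  nb #.#..: next=#  (t=1,i=12, bit20=1)
  nb #..##: next=#  (t=4,i=8, bit19=1)
  nb #..#.: next=.  (t=2,i=9, bit18=0)
  nb #...#: next=#  (t=3,i=9, bit17=1)
  nb #....: next=#  (t=0,i=8, bit16=1)
  nb .####: next=.  (t=0,i=0, bit15=0)
  nb .###.: next=#  (t=2,i=13, bit14=1)
  nb .##.#: next=.  (t=0,i=14, bit13=0)
  nb .##..: next=.  (t=0,i=6, bit12=0)
  nb .#.##: next=#  (t=0,i=12, bit11=1)
  nb .#.#.: next=.  (t=1,i=9, bit10=0)
  nb .#..#: next=.  (t=2,i=8, bit9=0)
  nb .#...: next=#  (t=1,i=13, bit8=1)
  nb ..###: next=.  (t=4,i=16, bit7=0)
  nb ..##.: next=#  (t=3,i=6, bit6=1)
  nb ..#.#: next=.  (t=0,i=11, bit5=0)
  nb ..#..: next=#  (t=2,i=7, bit4=1)
  nb ...##: next=#  (t=3,i=5, bit3=1)
  nb ...#.: next=#  (t=0,i=10, bit2=1)
  nb ....#: next=.  (t=0,i=9, bit1=0)
  nb .....: next=.  (t=1,i=0, bit0=0)
  bits 00010010001110110100100101011100 = 305875292

305875292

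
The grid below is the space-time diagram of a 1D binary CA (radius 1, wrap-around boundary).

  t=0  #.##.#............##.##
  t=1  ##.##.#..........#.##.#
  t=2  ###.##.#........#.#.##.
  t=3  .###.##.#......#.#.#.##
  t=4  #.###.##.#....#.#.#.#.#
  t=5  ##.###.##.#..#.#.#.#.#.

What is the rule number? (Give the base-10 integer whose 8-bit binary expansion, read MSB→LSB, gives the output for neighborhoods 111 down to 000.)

242

  nb ###: next=#  (t=0,i=22, bit7=1)
  nb ##.: next=#  (t=0,i=0, bit6=1)
  nb #.#: next=#  (t=0,i=1, bit5=1)
  nb #..: next=#  (t=0,i=6, bit4=1)
  nb .##: next=.  (t=0,i=2, bit3=0)
  nb .#.: next=.  (t=0,i=5, bit2=0)
  nb ..#: next=#  (t=0,i=17, bit1=1)
  nb ...: next=.  (t=0,i=7, bit0=0)
  bits 11110010 = 242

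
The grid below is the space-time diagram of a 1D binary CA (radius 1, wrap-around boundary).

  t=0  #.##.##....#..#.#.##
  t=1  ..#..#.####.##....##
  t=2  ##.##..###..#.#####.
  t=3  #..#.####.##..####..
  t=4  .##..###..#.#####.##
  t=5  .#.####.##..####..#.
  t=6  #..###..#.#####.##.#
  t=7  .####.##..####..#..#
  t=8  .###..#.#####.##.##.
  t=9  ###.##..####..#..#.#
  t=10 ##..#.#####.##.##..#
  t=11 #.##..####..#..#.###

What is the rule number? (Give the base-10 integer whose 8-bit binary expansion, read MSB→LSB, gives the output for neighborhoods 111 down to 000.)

155

  nb ###: next=#  (t=0,i=19, bit7=1)
  nb ##.: next=.  (t=0,i=0, bit6=0)
  nb #.#: next=.  (t=0,i=1, bit5=0)
  nb #..: next=#  (t=0,i=7, bit4=1)
  nb .##: next=#  (t=0,i=2, bit3=1)
  nb .#.: next=.  (t=0,i=11, bit2=0)
  nb ..#: next=#  (t=0,i=10, bit1=1)
  nb ...: next=#  (t=0,i=8, bit0=1)
  bits 10011011 = 155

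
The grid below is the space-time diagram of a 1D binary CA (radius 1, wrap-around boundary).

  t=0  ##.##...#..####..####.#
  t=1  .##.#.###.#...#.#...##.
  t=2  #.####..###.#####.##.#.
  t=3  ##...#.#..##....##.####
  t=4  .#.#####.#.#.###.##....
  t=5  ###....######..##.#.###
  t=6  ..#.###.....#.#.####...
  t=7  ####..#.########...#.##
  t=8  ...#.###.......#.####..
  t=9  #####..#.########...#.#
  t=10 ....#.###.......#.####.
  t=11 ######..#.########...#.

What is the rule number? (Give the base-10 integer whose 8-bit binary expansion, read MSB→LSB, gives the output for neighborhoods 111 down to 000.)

  [7] ### => .  t=0,i=0
  [6] ##. => #  t=0,i=1
  [5] #.# => #  t=0,i=2
  [4] #.. => .  t=0,i=5
  [3] .## => .  t=0,i=3
  [2] .#. => #  t=0,i=8
  [1] ..# => #  t=0,i=7
  [0] ... => #  t=0,i=6
  bits 01100111 = 103

103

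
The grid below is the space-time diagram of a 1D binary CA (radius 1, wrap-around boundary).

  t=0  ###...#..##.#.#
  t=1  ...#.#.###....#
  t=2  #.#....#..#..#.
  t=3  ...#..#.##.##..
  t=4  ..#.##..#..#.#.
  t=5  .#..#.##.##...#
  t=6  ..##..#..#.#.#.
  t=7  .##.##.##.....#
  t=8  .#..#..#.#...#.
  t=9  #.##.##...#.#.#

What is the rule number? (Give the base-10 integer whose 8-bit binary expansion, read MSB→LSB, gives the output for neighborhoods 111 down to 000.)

26

  ###|.  b7=0 t=0,i=0
  ##.|.  b6=0 t=0,i=2
  #.#|.  b5=0 t=0,i=11
  #..|#  b4=1 t=0,i=3
  .##|#  b3=1 t=0,i=9
  .#.|.  b2=0 t=0,i=6
  ..#|#  b1=1 t=0,i=5
  ...|.  b0=0 t=0,i=4
  bits 00011010 = 26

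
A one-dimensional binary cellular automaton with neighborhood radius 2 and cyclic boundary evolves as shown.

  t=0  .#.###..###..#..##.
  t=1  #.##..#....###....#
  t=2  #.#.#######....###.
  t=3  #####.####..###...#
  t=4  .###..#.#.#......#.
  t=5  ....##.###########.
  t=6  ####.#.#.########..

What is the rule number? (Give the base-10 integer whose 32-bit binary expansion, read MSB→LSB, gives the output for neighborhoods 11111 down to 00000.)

  [31] ##### => #  t=2,i=6
  [30] ####. => #  t=2,i=9
  [29] ###.# => .  t=2,i=17
  [28] ###.. => .  t=0,i=5
  [27] ##.## => .  t=1,i=1
  [26] ##.#. => #  t=2,i=18
  [25] ##..# => #  t=0,i=6
  [24] ##... => .  t=1,i=14
  [23] #.### => #  t=0,i=3
  [22] #.##. => #  t=1,i=2
  [21] #.#.# => #  t=2,i=0
  [20] #.#.. => #  t=4,i=10
  [19] #..## => .  t=0,i=7
  [18] #..#. => #  t=0,i=0
  [17] #...# => .  t=3,i=16
  [16] #.... => #  t=1,i=8
  [15] .#### => .  t=2,i=5
  [14] .###. => .  t=0,i=4
  [13] .##.# => #  t=1,i=0
  [12] .##.. => .  t=0,i=17
  [11] .#.## => #  t=0,i=2
  [10] .#.#. => #  t=2,i=1
  [9] .#..# => .  t=0,i=14
  [8] .#... => #  t=1,i=7
  [7] ..### => .  t=0,i=8
  [6] ..##. => .  t=0,i=16
  [5] ..#.# => .  t=0,i=1
  [4] ..#.. => #  t=0,i=13
  [3] ...## => #  t=1,i=10
  [2] ...#. => #  t=4,i=16
  [1] ....# => #  t=1,i=9
  [0] ..... => #  t=4,i=13
  bits 11000110111101010010110100011111 = 3337956639

3337956639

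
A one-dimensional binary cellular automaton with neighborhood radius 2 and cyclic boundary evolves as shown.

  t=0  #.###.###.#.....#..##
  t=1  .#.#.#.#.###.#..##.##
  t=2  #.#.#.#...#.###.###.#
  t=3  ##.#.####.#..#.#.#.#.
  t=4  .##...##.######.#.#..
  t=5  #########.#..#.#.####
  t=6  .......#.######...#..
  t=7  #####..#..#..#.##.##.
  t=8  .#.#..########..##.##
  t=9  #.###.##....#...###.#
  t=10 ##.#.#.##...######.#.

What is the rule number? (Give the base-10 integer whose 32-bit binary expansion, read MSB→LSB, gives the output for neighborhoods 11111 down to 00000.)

  ##### -> .   bit 31 = 0  t=4,i=11
  ####. -> #   bit 30 = 1  t=3,i=7
  ###.# -> .   bit 29 = 0  t=0,i=0
  ###.. -> .   bit 28 = 0  t=6,i=14
  ##.## -> #   bit 27 = 1  t=0,i=1
  ##.#. -> #   bit 26 = 1  t=0,i=9
  ##..# -> .   bit 25 = 0  t=7,i=5
  ##... -> #   bit 24 = 1  t=4,i=3
  #.### -> .   bit 23 = 0  t=0,i=2
  #.##. -> .   bit 22 = 0  t=1,i=19
  #.#.# -> .   bit 21 = 0  t=1,i=1
  #.#.. -> #   bit 20 = 1  t=0,i=10
  #..## -> .   bit 19 = 0  t=0,i=18
  #..#. -> #   bit 18 = 1  t=3,i=12
  #...# -> #   bit 17 = 1  t=2,i=8
  #.... -> .   bit 16 = 0  t=0,i=12
  .#### -> #   bit 15 = 1  t=3,i=6
  .###. -> #   bit 14 = 1  t=0,i=3
  .##.# -> #   bit 13 = 1  t=1,i=17
  .##.. -> #   bit 12 = 1  t=4,i=2
  .#.## -> .   bit 11 = 0  t=1,i=8
  .#.#. -> #   bit 10 = 1  t=1,i=2
  .#..# -> #   bit 9 = 1  t=0,i=17
  .#... -> #   bit 8 = 1  t=0,i=11
  ..### -> #   bit 7 = 1  t=0,i=19
  ..##. -> #   bit 6 = 1  t=1,i=16
  ..#.# -> #   bit 5 = 1  t=2,i=10
  ..#.. -> #   bit 4 = 1  t=0,i=16
  ...## -> #   bit 3 = 1  t=4,i=0
  ...#. -> .   bit 2 = 0  t=0,i=15
  ....# -> .   bit 1 = 0  t=0,i=14
  ..... -> #   bit 0 = 1  t=0,i=13
  bits 01001101000101101111011111111001 = 1293350905

1293350905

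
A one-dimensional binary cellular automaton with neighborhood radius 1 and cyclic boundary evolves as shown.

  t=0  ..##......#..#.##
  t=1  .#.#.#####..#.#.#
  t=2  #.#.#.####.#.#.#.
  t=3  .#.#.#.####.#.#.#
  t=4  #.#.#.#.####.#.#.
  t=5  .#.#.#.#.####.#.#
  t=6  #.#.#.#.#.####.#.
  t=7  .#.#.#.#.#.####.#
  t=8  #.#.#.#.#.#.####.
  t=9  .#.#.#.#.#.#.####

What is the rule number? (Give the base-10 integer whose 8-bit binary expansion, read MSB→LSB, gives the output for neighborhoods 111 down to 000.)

  ###|#  b7=1 t=1,i=6
  ##.|#  b6=1 t=0,i=3
  #.#|#  b5=1 t=0,i=14
  #..|.  b4=0 t=0,i=0
  .##|.  b3=0 t=0,i=2
  .#.|.  b2=0 t=0,i=10
  ..#|#  b1=1 t=0,i=1
  ...|#  b0=1 t=0,i=5
  bits 11100011 = 227

227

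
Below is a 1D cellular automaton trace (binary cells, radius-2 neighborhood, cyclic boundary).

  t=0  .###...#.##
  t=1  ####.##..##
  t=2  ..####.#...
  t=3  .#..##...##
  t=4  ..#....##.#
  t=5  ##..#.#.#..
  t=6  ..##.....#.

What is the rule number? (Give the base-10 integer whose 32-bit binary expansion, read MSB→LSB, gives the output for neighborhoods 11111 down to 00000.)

  ##### -> .   bit 31 = 0  t=1,i=0
  ####. -> #   bit 30 = 1  t=1,i=2
  ###.# -> #   bit 29 = 1  t=1,i=3
  ###.. -> #   bit 28 = 1  t=0,i=3
  ##.## -> #   bit 27 = 1  t=0,i=0
  ##.#. -> .   bit 26 = 0  t=2,i=6
  ##..# -> #   bit 25 = 1  t=1,i=7
  ##... -> .   bit 24 = 0  t=0,i=4
  #.### -> #   bit 23 = 1  t=0,i=1
  #.##. -> #   bit 22 = 1  t=0,i=9
  #.#.# -> .   bit 21 = 0  t=5,i=6
  #.#.. -> .   bit 20 = 0  t=2,i=7
  #..## -> .   bit 19 = 0  t=1,i=8
  #..#. -> #   bit 18 = 1  t=4,i=1
  #...# -> #   bit 17 = 1  t=0,i=5
  #.... -> #   bit 16 = 1  t=2,i=9
  .#### -> .   bit 15 = 0  t=1,i=10
  .###. -> #   bit 14 = 1  t=0,i=2
  .##.# -> #   bit 13 = 1  t=0,i=10
  .##.. -> .   bit 12 = 0  t=1,i=6
  .#.## -> .   bit 11 = 0  t=0,i=8
  .#.#. -> .   bit 10 = 0  t=5,i=5
  .#..# -> #   bit 9 = 1  t=3,i=2
  .#... -> .   bit 8 = 0  t=2,i=8
  ..### -> .   bit 7 = 0  t=1,i=9
  ..##. -> .   bit 6 = 0  t=3,i=4
  ..#.# -> .   bit 5 = 0  t=0,i=7
  ..#.. -> .   bit 4 = 0  t=4,i=2
  ...## -> #   bit 3 = 1  t=2,i=1
  ...#. -> #   bit 2 = 1  t=0,i=6
  ....# -> .   bit 1 = 0  t=2,i=0
  ..... -> #   bit 0 = 1  t=2,i=10
  bits 01111010110001110110001000001101 = 2059887117

2059887117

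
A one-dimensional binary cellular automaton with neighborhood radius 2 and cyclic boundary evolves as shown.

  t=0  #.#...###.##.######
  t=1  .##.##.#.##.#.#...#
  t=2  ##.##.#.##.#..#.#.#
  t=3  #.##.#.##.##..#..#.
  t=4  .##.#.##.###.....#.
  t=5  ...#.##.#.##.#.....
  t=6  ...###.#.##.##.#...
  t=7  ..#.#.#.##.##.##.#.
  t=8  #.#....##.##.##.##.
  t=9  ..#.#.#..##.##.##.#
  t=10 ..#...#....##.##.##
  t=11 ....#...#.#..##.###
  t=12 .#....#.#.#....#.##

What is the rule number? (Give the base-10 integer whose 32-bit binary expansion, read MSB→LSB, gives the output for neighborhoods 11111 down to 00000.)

1548998696

  #####|.  b31=0 t=0,i=15
  ####.|#  b30=1 t=0,i=18
  ###.#|.  b29=0 t=0,i=0
  ###..|#  b28=1 t=4,i=11
  ##.##|#  b27=1 t=0,i=9
  ##.#.|#  b26=1 t=0,i=1
  ##..#|.  b25=0 t=3,i=12
  ##...|.  b24=0 t=4,i=12
  #.###|.  b23=0 t=0,i=13
  #.##.|#  b22=1 t=0,i=10
  #.#.#|.  b21=0 t=1,i=7
  #.#..|#  b20=1 t=0,i=2
  #..##|.  b19=0 t=4,i=0
  #..#.|.  b18=0 t=2,i=13
  #...#|#  b17=1 t=0,i=4
  #....|#  b16=1 t=4,i=13
  .####|#  b15=1 t=0,i=14
  .###.|#  b14=1 t=0,i=7
  .##.#|.  b13=0 t=0,i=11
  .##..|#  b12=1 t=3,i=11
  .#.##|#  b11=1 t=1,i=0
  .#.#.|.  b10=0 t=1,i=13
  .#..#|.  b9=0 t=2,i=12
  .#...|.  b8=0 t=0,i=3
  ..###|.  b7=0 t=0,i=6
  ..##.|.  b6=0 t=4,i=1
  ..#.#|#  b5=1 t=1,i=18
  ..#..|.  b4=0 t=3,i=14
  ...##|#  b3=1 t=0,i=5
  ...#.|.  b2=0 t=1,i=17
  ....#|.  b1=0 t=4,i=15
  .....|.  b0=0 t=4,i=14
  bits 01011100010100111101100000101000 = 1548998696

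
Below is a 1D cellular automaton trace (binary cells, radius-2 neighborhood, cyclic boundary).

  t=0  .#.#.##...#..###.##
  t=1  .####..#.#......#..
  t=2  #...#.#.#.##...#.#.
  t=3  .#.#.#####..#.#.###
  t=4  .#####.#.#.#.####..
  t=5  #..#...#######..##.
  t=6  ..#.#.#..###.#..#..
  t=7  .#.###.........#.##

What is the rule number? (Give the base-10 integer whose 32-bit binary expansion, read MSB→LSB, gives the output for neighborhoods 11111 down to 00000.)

2577730892

  [31] ##### => #  t=3,i=7
  [30] ####. => .  t=1,i=3
  [29] ###.# => .  t=0,i=15
  [28] ###.. => #  t=1,i=4
  [27] ##.## => #  t=0,i=16
  [26] ##.#. => .  t=0,i=0
  [25] ##..# => .  t=1,i=5
  [24] ##... => #  t=0,i=7
  [23] #.### => #  t=3,i=5
  [22] #.##. => .  t=0,i=5
  [21] #.#.# => #  t=0,i=1
  [20] #.#.. => .  t=1,i=9
  [19] #..## => .  t=0,i=12
  [18] #..#. => #  t=1,i=6
  [17] #...# => .  t=0,i=8
  [16] #.... => #  t=1,i=11
  [15] .#### => .  t=1,i=2
  [14] .###. => .  t=0,i=14
  [13] .##.# => .  t=0,i=18
  [12] .##.. => .  t=0,i=6
  [11] .#.## => #  t=0,i=4
  [10] .#.#. => #  t=0,i=2
  [9] .#..# => .  t=0,i=11
  [8] .#... => #  t=1,i=10
  [7] ..### => .  t=0,i=13
  [6] ..##. => #  t=5,i=16
  [5] ..#.# => .  t=1,i=7
  [4] ..#.. => .  t=0,i=10
  [3] ...## => #  t=1,i=0
  [2] ...#. => #  t=0,i=9
  [1] ....# => .  t=1,i=14
  [0] ..... => .  t=1,i=12
  bits 10011001101001010000110101001100 = 2577730892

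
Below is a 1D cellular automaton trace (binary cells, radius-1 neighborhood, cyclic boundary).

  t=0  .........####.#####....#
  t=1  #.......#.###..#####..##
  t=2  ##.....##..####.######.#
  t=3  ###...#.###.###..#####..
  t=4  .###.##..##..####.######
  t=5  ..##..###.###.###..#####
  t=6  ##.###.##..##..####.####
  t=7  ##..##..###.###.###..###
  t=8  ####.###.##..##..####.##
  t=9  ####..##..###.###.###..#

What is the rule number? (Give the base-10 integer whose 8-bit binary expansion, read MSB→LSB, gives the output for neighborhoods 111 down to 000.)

214

  nb ###: next=#  (t=0,i=10, bit7=1)
  nb ##.: next=#  (t=0,i=12, bit6=1)
  nb #.#: next=.  (t=0,i=13, bit5=0)
  nb #..: next=#  (t=0,i=0, bit4=1)
  nb .##: next=.  (t=0,i=9, bit3=0)
  nb .#.: next=#  (t=0,i=23, bit2=1)
  nb ..#: next=#  (t=0,i=8, bit1=1)
  nb ...: next=.  (t=0,i=1, bit0=0)
  bits 11010110 = 214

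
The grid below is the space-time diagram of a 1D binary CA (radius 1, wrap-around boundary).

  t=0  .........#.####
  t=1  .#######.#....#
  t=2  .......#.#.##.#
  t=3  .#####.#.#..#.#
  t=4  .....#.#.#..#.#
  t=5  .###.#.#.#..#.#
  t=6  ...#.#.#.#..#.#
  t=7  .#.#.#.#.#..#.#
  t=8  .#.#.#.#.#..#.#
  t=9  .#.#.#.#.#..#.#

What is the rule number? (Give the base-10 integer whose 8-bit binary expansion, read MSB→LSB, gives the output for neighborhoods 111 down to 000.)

69

  [7] ### => .  t=0,i=12
  [6] ##. => #  t=0,i=14
  [5] #.# => .  t=0,i=10
  [4] #.. => .  t=0,i=0
  [3] .## => .  t=0,i=11
  [2] .#. => #  t=0,i=9
  [1] ..# => .  t=0,i=8
  [0] ... => #  t=0,i=1
  bits 01000101 = 69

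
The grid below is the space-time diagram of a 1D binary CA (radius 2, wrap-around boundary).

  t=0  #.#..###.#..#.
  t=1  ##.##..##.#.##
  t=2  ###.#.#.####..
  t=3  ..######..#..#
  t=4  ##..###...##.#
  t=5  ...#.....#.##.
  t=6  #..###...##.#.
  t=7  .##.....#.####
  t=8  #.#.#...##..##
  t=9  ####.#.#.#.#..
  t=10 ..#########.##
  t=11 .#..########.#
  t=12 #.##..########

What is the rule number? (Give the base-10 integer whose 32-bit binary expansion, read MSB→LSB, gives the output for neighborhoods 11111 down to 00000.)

  #####|#  b31=1 t=3,i=4
  ####.|#  b30=1 t=1,i=0
  ###.#|#  b29=1 t=0,i=7
  ###..|.  b28=0 t=2,i=11
  ##.##|#  b27=1 t=1,i=2
  ##.#.|#  b26=1 t=0,i=8
  ##..#|.  b25=0 t=1,i=5
  ##...|.  b24=0 t=4,i=7
  #.###|.  b23=0 t=1,i=12
  #.##.|.  b22=0 t=1,i=3
  #.#.#|#  b21=1 t=0,i=0
  #.#..|.  b20=0 t=0,i=2
  #..##|#  b19=1 t=0,i=4
  #..#.|.  b18=0 t=0,i=11
  #...#|.  b17=0 t=4,i=8
  #....|#  b16=1 t=5,i=0
  .####|.  b15=0 t=1,i=13
  .###.|.  b14=0 t=0,i=6
  .##.#|#  b13=1 t=1,i=8
  .##..|#  b12=1 t=1,i=4
  .#.##|#  b11=1 t=1,i=11
  .#.#.|#  b10=1 t=0,i=1
  .#..#|#  b9=1 t=0,i=3
  .#...|#  b8=1 t=5,i=4
  ..###|.  b7=0 t=0,i=5
  ..##.|.  b6=0 t=1,i=7
  ..#.#|#  b5=1 t=0,i=12
  ..#..|#  b4=1 t=3,i=10
  ...##|#  b3=1 t=4,i=9
  ...#.|.  b2=0 t=5,i=2
  ....#|.  b1=0 t=5,i=1
  .....|.  b0=0 t=5,i=6
  bits 11101100001010010011111100111000 = 3962126136

3962126136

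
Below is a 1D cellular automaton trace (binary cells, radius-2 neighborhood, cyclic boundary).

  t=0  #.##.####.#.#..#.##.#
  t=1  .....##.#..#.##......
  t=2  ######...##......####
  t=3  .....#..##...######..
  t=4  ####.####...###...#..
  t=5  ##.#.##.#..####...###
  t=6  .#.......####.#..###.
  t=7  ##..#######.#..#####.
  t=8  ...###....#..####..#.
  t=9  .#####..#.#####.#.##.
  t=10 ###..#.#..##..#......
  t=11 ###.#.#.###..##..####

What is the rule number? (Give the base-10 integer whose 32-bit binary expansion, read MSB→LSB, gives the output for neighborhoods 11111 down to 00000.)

  #####|.  b31=0 t=2,i=0
  ####.|.  b30=0 t=0,i=7
  ###.#|#  b29=1 t=0,i=8
  ###..|#  b28=1 t=2,i=5
  ##.##|.  b27=0 t=0,i=1
  ##.#.|.  b26=0 t=0,i=9
  ##..#|.  b25=0 t=6,i=20
  ##...|.  b24=0 t=1,i=15
  #.###|#  b23=1 t=0,i=5
  #.##.|.  b22=0 t=0,i=2
  #.#.#|.  b21=0 t=0,i=10
  #.#..|.  b20=0 t=0,i=12
  #..##|#  b19=1 t=3,i=7
  #..#.|#  b18=1 t=0,i=14
  #...#|.  b17=0 t=2,i=7
  #....|.  b16=0 t=1,i=16
  .####|#  b15=1 t=0,i=6
  .###.|#  b14=1 t=4,i=13
  .##.#|.  b13=0 t=0,i=0
  .##..|.  b12=0 t=1,i=14
  .#.##|.  b11=0 t=0,i=16
  .#.#.|#  b10=1 t=0,i=11
  .#..#|#  b9=1 t=0,i=13
  .#...|.  b8=0 t=6,i=2
  ..###|#  b7=1 t=2,i=17
  ..##.|#  b6=1 t=1,i=5
  ..#.#|.  b5=0 t=0,i=15
  ..#..|#  b4=1 t=3,i=5
  ...##|#  b3=1 t=1,i=4
  ...#.|.  b2=0 t=3,i=4
  ....#|#  b1=1 t=1,i=3
  .....|#  b0=1 t=1,i=0
  bits 00110000100011001100011011011011 = 814532315

814532315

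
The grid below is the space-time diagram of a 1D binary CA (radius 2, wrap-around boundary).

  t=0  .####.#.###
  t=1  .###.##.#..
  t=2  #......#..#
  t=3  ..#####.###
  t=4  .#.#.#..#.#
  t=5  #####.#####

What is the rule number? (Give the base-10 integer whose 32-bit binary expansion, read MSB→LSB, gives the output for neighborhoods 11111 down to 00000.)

1420789359

  ##### -> .   bit 31 = 0  t=3,i=4
  ####. -> #   bit 30 = 1  t=0,i=3
  ###.# -> .   bit 29 = 0  t=0,i=4
  ###.. -> #   bit 28 = 1  t=3,i=10
  ##.## -> .   bit 27 = 0  t=0,i=0
  ##.#. -> #   bit 26 = 1  t=0,i=5
  ##..# -> .   bit 25 = 0  t=3,i=0
  ##... -> .   bit 24 = 0  t=2,i=1
  #.### -> #   bit 23 = 1  t=0,i=1
  #.##. -> .   bit 22 = 0  t=1,i=5
  #.#.# -> #   bit 21 = 1  t=0,i=6
  #.#.. -> .   bit 20 = 0  t=1,i=8
  #..## -> #   bit 19 = 1  t=2,i=9
  #..#. -> #   bit 18 = 1  t=4,i=7
  #...# -> #   bit 17 = 1  t=1,i=10
  #.... -> #   bit 16 = 1  t=2,i=2
  .#### -> #   bit 15 = 1  t=0,i=2
  .###. -> .   bit 14 = 0  t=0,i=9
  .##.# -> .   bit 13 = 0  t=1,i=6
  .##.. -> .   bit 12 = 0  t=2,i=0
  .#.## -> .   bit 11 = 0  t=0,i=7
  .#.#. -> #   bit 10 = 1  t=4,i=0
  .#..# -> #   bit 9 = 1  t=2,i=8
  .#... -> .   bit 8 = 0  t=1,i=9
  ..### -> .   bit 7 = 0  t=1,i=1
  ..##. -> #   bit 6 = 1  t=2,i=10
  ..#.# -> #   bit 5 = 1  t=4,i=8
  ..#.. -> .   bit 4 = 0  t=2,i=7
  ...## -> #   bit 3 = 1  t=1,i=0
  ...#. -> #   bit 2 = 1  t=2,i=6
  ....# -> #   bit 1 = 1  t=2,i=5
  ..... -> #   bit 0 = 1  t=2,i=3
  bits 01010100101011111000011001101111 = 1420789359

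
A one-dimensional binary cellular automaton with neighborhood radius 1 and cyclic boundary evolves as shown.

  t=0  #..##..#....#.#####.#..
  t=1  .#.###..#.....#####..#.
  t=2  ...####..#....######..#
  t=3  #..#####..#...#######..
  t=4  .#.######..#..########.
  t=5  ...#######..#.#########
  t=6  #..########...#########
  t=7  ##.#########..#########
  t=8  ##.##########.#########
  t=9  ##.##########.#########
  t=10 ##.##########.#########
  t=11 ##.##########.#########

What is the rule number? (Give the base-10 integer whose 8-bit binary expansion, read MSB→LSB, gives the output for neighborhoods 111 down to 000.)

  [7] ### => #  t=0,i=15
  [6] ##. => #  t=0,i=4
  [5] #.# => .  t=0,i=13
  [4] #.. => #  t=0,i=1
  [3] .## => #  t=0,i=3
  [2] .#. => .  t=0,i=0
  [1] ..# => .  t=0,i=2
  [0] ... => .  t=0,i=9
  bits 11011000 = 216

216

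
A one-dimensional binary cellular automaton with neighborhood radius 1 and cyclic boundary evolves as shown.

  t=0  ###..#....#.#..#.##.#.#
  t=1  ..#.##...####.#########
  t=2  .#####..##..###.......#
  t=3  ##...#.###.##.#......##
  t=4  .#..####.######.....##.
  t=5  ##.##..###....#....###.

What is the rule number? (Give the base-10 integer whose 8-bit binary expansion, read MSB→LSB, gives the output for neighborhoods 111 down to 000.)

110

  [7] ### => .  t=0,i=0
  [6] ##. => #  t=0,i=2
  [5] #.# => #  t=0,i=11
  [4] #.. => .  t=0,i=3
  [3] .## => #  t=0,i=17
  [2] .#. => #  t=0,i=5
  [1] ..# => #  t=0,i=4
  [0] ... => .  t=0,i=7
  bits 01101110 = 110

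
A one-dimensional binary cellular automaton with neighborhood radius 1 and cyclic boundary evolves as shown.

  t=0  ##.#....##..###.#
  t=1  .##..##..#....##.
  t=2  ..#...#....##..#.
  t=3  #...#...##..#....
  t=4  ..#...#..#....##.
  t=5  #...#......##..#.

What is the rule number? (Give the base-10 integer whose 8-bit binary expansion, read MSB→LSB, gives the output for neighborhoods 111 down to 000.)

  [7] ### => .  t=0,i=0
  [6] ##. => #  t=0,i=1
  [5] #.# => #  t=0,i=2
  [4] #.. => .  t=0,i=4
  [3] .## => .  t=0,i=8
  [2] .#. => .  t=0,i=3
  [1] ..# => .  t=0,i=7
  [0] ... => #  t=0,i=5
  bits 01100001 = 97

97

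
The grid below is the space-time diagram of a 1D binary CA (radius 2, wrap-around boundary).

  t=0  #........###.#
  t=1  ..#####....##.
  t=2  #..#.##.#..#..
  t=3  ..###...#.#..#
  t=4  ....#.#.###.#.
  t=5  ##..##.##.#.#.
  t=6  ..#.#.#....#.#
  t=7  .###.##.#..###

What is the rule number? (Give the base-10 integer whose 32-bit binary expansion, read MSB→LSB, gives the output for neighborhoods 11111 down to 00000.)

  [31] ##### => .  t=1,i=4
  [30] ####. => #  t=1,i=5
  [29] ###.# => #  t=0,i=11
  [28] ###.. => #  t=1,i=6
  [27] ##.## => #  t=0,i=12
  [26] ##.#. => .  t=2,i=7
  [25] ##..# => #  t=5,i=2
  [24] ##... => .  t=0,i=1
  [23] #.### => #  t=4,i=8
  [22] #.##. => .  t=0,i=13
  [21] #.#.# => .  t=4,i=6
  [20] #.#.. => #  t=2,i=8
  [19] #..## => .  t=3,i=1
  [18] #..#. => #  t=2,i=2
  [17] #...# => #  t=1,i=0
  [16] #.... => #  t=0,i=2
  [15] .#### => #  t=1,i=3
  [14] .###. => .  t=0,i=10
  [13] .##.# => .  t=2,i=6
  [12] .##.. => .  t=0,i=0
  [11] .#.## => #  t=2,i=4
  [10] .#.#. => #  t=3,i=9
  [9] .#..# => .  t=2,i=1
  [8] .#... => .  t=4,i=13
  [7] ..### => .  t=0,i=9
  [6] ..##. => #  t=1,i=11
  [5] ..#.# => #  t=2,i=3
  [4] ..#.. => .  t=2,i=0
  [3] ...## => .  t=0,i=8
  [2] ...#. => .  t=3,i=7
  [1] ....# => .  t=0,i=7
  [0] ..... => #  t=0,i=3
  bits 01111010100101111000110001100001 = 2056752225

2056752225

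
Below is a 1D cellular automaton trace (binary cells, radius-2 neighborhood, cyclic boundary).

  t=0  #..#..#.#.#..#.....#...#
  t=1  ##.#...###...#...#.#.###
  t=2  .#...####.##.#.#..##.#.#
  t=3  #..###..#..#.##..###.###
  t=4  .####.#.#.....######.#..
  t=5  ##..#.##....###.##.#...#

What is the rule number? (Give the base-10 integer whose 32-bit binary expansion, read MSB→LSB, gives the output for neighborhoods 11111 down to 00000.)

2745857242

  nb #####: next=#  (t=1,i=23, bit31=1)
  nb ####.: next=.  (t=1,i=0, bit30=0)
  nb ###.#: next=#  (t=1,i=1, bit29=1)
  nb ###..: next=.  (t=1,i=9, bit28=0)
  nb ##.##: next=.  (t=2,i=9, bit27=0)
  nb ##.#.: next=.  (t=1,i=2, bit26=0)
  nb ##..#: next=#  (t=0,i=1, bit25=1)
  nb ##...: next=#  (t=1,i=10, bit24=1)
  nb #.###: next=#  (t=1,i=21, bit23=1)
  nb #.##.: next=.  (t=2,i=10, bit22=0)
  nb #.#.#: next=#  (t=0,i=8, bit21=1)
  nb #.#..: next=.  (t=0,i=10, bit20=0)
  nb #..##: next=#  (t=2,i=17, bit19=1)
  nb #..#.: next=.  (t=0,i=2, bit18=0)
  nb #...#: next=#  (t=0,i=21, bit17=1)
  nb #....: next=.  (t=0,i=15, bit16=0)
  nb .####: next=.  (t=1,i=22, bit15=0)
  nb .###.: next=#  (t=1,i=8, bit14=1)
  nb .##.#: next=#  (t=2,i=11, bit13=1)
  nb .##..: next=#  (t=0,i=0, bit12=1)
  nb .#.##: next=.  (t=1,i=20, bit11=0)
  nb .#.#.: next=#  (t=0,i=7, bit10=1)
  nb .#..#: next=.  (t=0,i=4, bit9=0)
  nb .#...: next=.  (t=0,i=14, bit8=0)
  nb ..###: next=#  (t=1,i=7, bit7=1)
  nb ..##.: next=#  (t=0,i=23, bit6=1)
  nb ..#.#: next=.  (t=0,i=6, bit5=0)
  nb ..#..: next=#  (t=0,i=3, bit4=1)
  nb ...##: next=#  (t=0,i=22, bit3=1)
  nb ...#.: next=.  (t=0,i=18, bit2=0)
  nb ....#: next=#  (t=0,i=17, bit1=1)
  nb .....: next=.  (t=0,i=16, bit0=0)
  bits 10100011101010100111010011011010 = 2745857242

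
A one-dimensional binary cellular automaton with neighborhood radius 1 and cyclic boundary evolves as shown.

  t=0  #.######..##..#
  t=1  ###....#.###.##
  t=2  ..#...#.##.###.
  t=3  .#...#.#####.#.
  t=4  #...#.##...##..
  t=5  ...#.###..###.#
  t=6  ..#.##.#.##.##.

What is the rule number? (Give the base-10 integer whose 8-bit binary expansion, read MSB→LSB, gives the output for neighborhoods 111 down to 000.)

106

  ### -> .   bit 7 = 0  t=0,i=3
  ##. -> #   bit 6 = 1  t=0,i=0
  #.# -> #   bit 5 = 1  t=0,i=1
  #.. -> .   bit 4 = 0  t=0,i=8
  .## -> #   bit 3 = 1  t=0,i=2
  .#. -> .   bit 2 = 0  t=1,i=7
  ..# -> #   bit 1 = 1  t=0,i=9
  ... -> .   bit 0 = 0  t=1,i=4
  bits 01101010 = 106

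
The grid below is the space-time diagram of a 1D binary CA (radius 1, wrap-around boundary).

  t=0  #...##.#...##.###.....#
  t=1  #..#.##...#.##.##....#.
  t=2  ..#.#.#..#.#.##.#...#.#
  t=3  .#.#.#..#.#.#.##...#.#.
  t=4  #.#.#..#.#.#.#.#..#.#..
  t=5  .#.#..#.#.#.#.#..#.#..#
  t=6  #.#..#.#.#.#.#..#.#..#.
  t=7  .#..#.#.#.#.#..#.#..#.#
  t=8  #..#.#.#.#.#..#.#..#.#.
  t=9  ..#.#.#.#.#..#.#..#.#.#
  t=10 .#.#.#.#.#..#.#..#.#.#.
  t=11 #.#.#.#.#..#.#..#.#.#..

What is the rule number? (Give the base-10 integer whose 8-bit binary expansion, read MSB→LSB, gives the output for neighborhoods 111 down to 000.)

226

  ### -> #   bit 7 = 1  t=0,i=15
  ##. -> #   bit 6 = 1  t=0,i=0
  #.# -> #   bit 5 = 1  t=0,i=6
  #.. -> .   bit 4 = 0  t=0,i=1
  .## -> .   bit 3 = 0  t=0,i=4
  .#. -> .   bit 2 = 0  t=0,i=7
  ..# -> #   bit 1 = 1  t=0,i=3
  ... -> .   bit 0 = 0  t=0,i=2
  bits 11100010 = 226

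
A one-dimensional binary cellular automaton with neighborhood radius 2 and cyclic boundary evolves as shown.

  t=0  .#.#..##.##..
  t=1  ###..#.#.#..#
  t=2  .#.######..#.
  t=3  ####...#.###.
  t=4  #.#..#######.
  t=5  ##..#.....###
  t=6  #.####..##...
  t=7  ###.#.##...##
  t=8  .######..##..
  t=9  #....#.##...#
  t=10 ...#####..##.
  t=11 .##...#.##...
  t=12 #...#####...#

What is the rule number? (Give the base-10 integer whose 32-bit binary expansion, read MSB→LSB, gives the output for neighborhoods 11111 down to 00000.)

1726901566

  #####|.  b31=0 t=2,i=5
  ####.|#  b30=1 t=1,i=1
  ###.#|#  b29=1 t=3,i=11
  ###..|.  b28=0 t=1,i=2
  ##.##|.  b27=0 t=0,i=8
  ##.#.|#  b26=1 t=4,i=12
  ##..#|#  b25=1 t=1,i=3
  ##...|.  b24=0 t=0,i=11
  #.###|#  b23=1 t=2,i=3
  #.##.|#  b22=1 t=0,i=9
  #.#.#|#  b21=1 t=1,i=7
  #.#..|.  b20=0 t=0,i=3
  #..##|#  b19=1 t=0,i=5
  #..#.|#  b18=1 t=1,i=4
  #...#|#  b17=1 t=0,i=12
  #....|.  b16=0 t=5,i=6
  .####|.  b15=0 t=1,i=0
  .###.|#  b14=1 t=3,i=10
  .##.#|#  b13=1 t=0,i=7
  .##..|.  b12=0 t=0,i=10
  .#.##|#  b11=1 t=2,i=2
  .#.#.|#  b10=1 t=0,i=2
  .#..#|.  b9=0 t=0,i=4
  .#...|#  b8=1 t=5,i=5
  ..###|.  b7=0 t=1,i=12
  ..##.|.  b6=0 t=0,i=6
  ..#.#|#  b5=1 t=0,i=1
  ..#..|#  b4=1 t=2,i=11
  ...##|#  b3=1 t=5,i=9
  ...#.|#  b2=1 t=0,i=0
  ....#|#  b1=1 t=5,i=8
  .....|.  b0=0 t=5,i=7
  bits 01100110111011100110110100111110 = 1726901566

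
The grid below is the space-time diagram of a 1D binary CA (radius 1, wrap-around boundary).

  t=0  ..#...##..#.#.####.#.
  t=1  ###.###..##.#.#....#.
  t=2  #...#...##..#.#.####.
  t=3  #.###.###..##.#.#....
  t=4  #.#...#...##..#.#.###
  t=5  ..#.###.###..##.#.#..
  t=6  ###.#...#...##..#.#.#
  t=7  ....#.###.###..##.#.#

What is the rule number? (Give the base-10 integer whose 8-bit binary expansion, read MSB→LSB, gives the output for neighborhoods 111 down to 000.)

15

  [7] ### => .  t=0,i=15
  [6] ##. => .  t=0,i=7
  [5] #.# => .  t=0,i=11
  [4] #.. => .  t=0,i=3
  [3] .## => #  t=0,i=6
  [2] .#. => #  t=0,i=2
  [1] ..# => #  t=0,i=1
  [0] ... => #  t=0,i=0
  bits 00001111 = 15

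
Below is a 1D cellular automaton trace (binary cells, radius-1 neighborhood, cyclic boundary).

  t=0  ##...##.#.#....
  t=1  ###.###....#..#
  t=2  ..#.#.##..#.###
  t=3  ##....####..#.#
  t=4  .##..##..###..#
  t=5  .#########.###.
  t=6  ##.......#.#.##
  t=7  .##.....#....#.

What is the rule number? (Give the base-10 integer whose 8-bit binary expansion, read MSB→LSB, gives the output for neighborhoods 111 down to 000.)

90

  nb ###: next=.  (t=1,i=0, bit7=0)
  nb ##.: next=#  (t=0,i=1, bit6=1)
  nb #.#: next=.  (t=0,i=7, bit5=0)
  nb #..: next=#  (t=0,i=2, bit4=1)
  nb .##: next=#  (t=0,i=0, bit3=1)
  nb .#.: next=.  (t=0,i=8, bit2=0)
  nb ..#: next=#  (t=0,i=4, bit1=1)
  nb ...: next=.  (t=0,i=3, bit0=0)
  bits 01011010 = 90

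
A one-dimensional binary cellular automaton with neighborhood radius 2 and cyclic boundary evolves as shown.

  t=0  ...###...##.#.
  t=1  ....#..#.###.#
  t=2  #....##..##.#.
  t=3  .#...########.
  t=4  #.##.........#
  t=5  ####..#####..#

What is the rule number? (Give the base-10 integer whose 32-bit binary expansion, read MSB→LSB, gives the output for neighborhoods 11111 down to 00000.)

  #####|.  b31=0 t=3,i=7
  ####.|.  b30=0 t=3,i=11
  ###.#|.  b29=0 t=1,i=11
  ###..|.  b28=0 t=0,i=5
  ##.##|#  b27=1 t=4,i=1
  ##.#.|#  b26=1 t=0,i=11
  ##..#|#  b25=1 t=2,i=7
  ##...|.  b24=0 t=0,i=6
  #.###|#  b23=1 t=1,i=9
  #.##.|#  b22=1 t=4,i=2
  #.#.#|#  b21=1 t=2,i=12
  #.#..|.  b20=0 t=0,i=12
  #..##|#  b19=1 t=2,i=8
  #..#.|#  b18=1 t=1,i=6
  #...#|#  b17=1 t=0,i=7
  #....|.  b16=0 t=0,i=0
  .####|.  b15=0 t=3,i=6
  .###.|#  b14=1 t=0,i=4
  .##.#|#  b13=1 t=0,i=10
  .##..|#  b12=1 t=2,i=6
  .#.##|.  b11=0 t=1,i=8
  .#.#.|.  b10=0 t=2,i=13
  .#..#|#  b9=1 t=1,i=5
  .#...|#  b8=1 t=0,i=13
  ..###|.  b7=0 t=0,i=3
  ..##.|#  b6=1 t=0,i=9
  ..#.#|.  b5=0 t=1,i=7
  ..#..|.  b4=0 t=1,i=4
  ...##|.  b3=0 t=0,i=2
  ...#.|.  b2=0 t=1,i=3
  ....#|.  b1=0 t=0,i=1
  .....|#  b0=1 t=4,i=6
  bits 00001110111011100111001101000001 = 250508097

250508097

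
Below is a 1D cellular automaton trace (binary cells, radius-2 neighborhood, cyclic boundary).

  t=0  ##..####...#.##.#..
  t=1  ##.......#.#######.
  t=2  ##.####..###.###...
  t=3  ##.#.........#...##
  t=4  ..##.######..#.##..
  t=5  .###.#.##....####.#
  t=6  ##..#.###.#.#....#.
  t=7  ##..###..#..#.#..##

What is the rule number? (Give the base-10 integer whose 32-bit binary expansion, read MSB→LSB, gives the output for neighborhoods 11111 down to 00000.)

  #####|#  b31=1 t=1,i=13
  ####.|.  b30=0 t=0,i=6
  ###.#|.  b29=0 t=1,i=17
  ###..|.  b28=0 t=0,i=7
  ##.##|.  b27=0 t=1,i=18
  ##.#.|#  b26=1 t=0,i=15
  ##..#|.  b25=0 t=0,i=2
  ##...|.  b24=0 t=0,i=8
  #.###|#  b23=1 t=1,i=11
  #.##.|#  b22=1 t=0,i=13
  #.#.#|.  b21=0 t=5,i=5
  #.#..|#  b20=1 t=0,i=16
  #..##|.  b19=0 t=0,i=3
  #..#.|.  b18=0 t=4,i=12
  #...#|#  b17=1 t=0,i=9
  #....|#  b16=1 t=1,i=3
  .####|.  b15=0 t=0,i=5
  .###.|.  b14=0 t=2,i=10
  .##.#|#  b13=1 t=0,i=14
  .##..|#  b12=1 t=0,i=1
  .#.##|#  b11=1 t=0,i=12
  .#.#.|.  b10=0 t=6,i=11
  .#..#|#  b9=1 t=0,i=17
  .#...|.  b8=0 t=3,i=4
  ..###|.  b7=0 t=0,i=4
  ..##.|#  b6=1 t=0,i=0
  ..#.#|#  b5=1 t=0,i=11
  ..#..|#  b4=1 t=3,i=13
  ...##|#  b3=1 t=2,i=18
  ...#.|.  b2=0 t=0,i=10
  ....#|.  b1=0 t=1,i=7
  .....|#  b0=1 t=1,i=4
  bits 10000100110100110011101001111001 = 2228435577

2228435577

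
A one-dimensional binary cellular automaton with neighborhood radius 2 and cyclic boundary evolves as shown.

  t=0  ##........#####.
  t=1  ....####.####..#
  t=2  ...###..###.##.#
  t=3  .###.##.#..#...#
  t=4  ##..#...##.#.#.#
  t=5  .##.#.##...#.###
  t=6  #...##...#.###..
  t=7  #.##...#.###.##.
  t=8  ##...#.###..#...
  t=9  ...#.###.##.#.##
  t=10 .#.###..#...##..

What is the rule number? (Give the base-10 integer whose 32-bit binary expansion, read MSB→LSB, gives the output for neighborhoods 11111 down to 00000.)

  ##### -> #   bit 31 = 1  t=0,i=12
  ####. -> .   bit 30 = 0  t=0,i=13
  ###.# -> .   bit 29 = 0  t=0,i=14
  ###.. -> #   bit 28 = 1  t=1,i=12
  ##.## -> #   bit 27 = 1  t=0,i=15
  ##.#. -> .   bit 26 = 0  t=2,i=14
  ##..# -> #   bit 25 = 1  t=1,i=13
  ##... -> .   bit 24 = 0  t=0,i=2
  #.### -> #   bit 23 = 1  t=1,i=9
  #.##. -> .   bit 22 = 0  t=0,i=0
  #.#.# -> #   bit 21 = 1  t=4,i=11
  #.#.. -> #   bit 20 = 1  t=2,i=15
  #..## -> .   bit 19 = 0  t=2,i=7
  #..#. -> .   bit 18 = 0  t=1,i=14
  #...# -> #   bit 17 = 1  t=2,i=1
  #.... -> .   bit 16 = 0  t=0,i=3
  .#### -> #   bit 15 = 1  t=0,i=11
  .###. -> .   bit 14 = 0  t=2,i=4
  .##.# -> .   bit 13 = 0  t=2,i=13
  .##.. -> .   bit 12 = 0  t=0,i=1
  .#.## -> #   bit 11 = 1  t=3,i=0
  .#.#. -> .   bit 10 = 0  t=4,i=12
  .#..# -> #   bit 9 = 1  t=3,i=9
  .#... -> .   bit 8 = 0  t=1,i=0
  ..### -> #   bit 7 = 1  t=0,i=10
  ..##. -> .   bit 6 = 0  t=4,i=8
  ..#.# -> #   bit 5 = 1  t=3,i=15
  ..#.. -> #   bit 4 = 1  t=1,i=15
  ...## -> #   bit 3 = 1  t=0,i=9
  ...#. -> .   bit 2 = 0  t=3,i=14
  ....# -> .   bit 1 = 0  t=0,i=8
  ..... -> #   bit 0 = 1  t=0,i=4
  bits 10011010101100101000101010111001 = 2595392185

2595392185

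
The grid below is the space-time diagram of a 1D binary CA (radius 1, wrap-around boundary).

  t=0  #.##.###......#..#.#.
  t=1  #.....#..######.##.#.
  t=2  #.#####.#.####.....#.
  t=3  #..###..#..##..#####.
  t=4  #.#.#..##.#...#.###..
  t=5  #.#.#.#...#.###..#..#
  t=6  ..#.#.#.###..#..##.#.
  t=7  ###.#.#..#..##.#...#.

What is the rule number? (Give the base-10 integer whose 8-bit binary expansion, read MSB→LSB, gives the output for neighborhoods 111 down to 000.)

135

  [7] ### => #  t=0,i=6
  [6] ##. => .  t=0,i=3
  [5] #.# => .  t=0,i=1
  [4] #.. => .  t=0,i=8
  [3] .## => .  t=0,i=2
  [2] .#. => #  t=0,i=0
  [1] ..# => #  t=0,i=13
  [0] ... => #  t=0,i=9
  bits 10000111 = 135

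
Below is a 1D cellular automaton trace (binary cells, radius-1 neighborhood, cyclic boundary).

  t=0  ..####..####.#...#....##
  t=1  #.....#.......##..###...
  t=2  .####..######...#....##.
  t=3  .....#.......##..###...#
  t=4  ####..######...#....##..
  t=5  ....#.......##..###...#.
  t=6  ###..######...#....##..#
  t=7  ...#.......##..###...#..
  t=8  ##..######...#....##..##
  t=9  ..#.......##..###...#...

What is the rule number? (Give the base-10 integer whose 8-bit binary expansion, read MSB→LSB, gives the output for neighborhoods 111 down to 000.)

17

  ###|.  b7=0 t=0,i=3
  ##.|.  b6=0 t=0,i=5
  #.#|.  b5=0 t=0,i=12
  #..|#  b4=1 t=0,i=0
  .##|.  b3=0 t=0,i=2
  .#.|.  b2=0 t=0,i=13
  ..#|.  b1=0 t=0,i=1
  ...|#  b0=1 t=0,i=15
  bits 00010001 = 17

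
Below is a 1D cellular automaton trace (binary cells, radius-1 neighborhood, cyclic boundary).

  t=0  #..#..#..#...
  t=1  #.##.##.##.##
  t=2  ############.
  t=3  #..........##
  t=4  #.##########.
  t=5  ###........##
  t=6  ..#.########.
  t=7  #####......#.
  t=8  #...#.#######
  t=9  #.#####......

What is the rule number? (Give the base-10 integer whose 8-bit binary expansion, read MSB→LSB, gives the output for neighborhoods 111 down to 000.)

  nb ###: next=.  (t=1,i=12, bit7=0)
  nb ##.: next=#  (t=1,i=0, bit6=1)
  nb #.#: next=#  (t=1,i=1, bit5=1)
  nb #..: next=.  (t=0,i=1, bit4=0)
  nb .##: next=#  (t=1,i=2, bit3=1)
  nb .#.: next=#  (t=0,i=0, bit2=1)
  nb ..#: next=#  (t=0,i=2, bit1=1)
  nb ...: next=#  (t=0,i=11, bit0=1)
  bits 01101111 = 111

111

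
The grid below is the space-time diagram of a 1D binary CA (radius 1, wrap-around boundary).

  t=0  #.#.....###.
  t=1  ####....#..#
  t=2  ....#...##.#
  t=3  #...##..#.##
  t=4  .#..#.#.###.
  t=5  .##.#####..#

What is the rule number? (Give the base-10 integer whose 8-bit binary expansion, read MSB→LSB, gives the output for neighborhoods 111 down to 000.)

60

  nb ###: next=.  (t=0,i=9, bit7=0)
  nb ##.: next=.  (t=0,i=10, bit6=0)
  nb #.#: next=#  (t=0,i=1, bit5=1)
  nb #..: next=#  (t=0,i=3, bit4=1)
  nb .##: next=#  (t=0,i=8, bit3=1)
  nb .#.: next=#  (t=0,i=0, bit2=1)
  nb ..#: next=.  (t=0,i=7, bit1=0)
  nb ...: next=.  (t=0,i=4, bit0=0)
  bits 00111100 = 60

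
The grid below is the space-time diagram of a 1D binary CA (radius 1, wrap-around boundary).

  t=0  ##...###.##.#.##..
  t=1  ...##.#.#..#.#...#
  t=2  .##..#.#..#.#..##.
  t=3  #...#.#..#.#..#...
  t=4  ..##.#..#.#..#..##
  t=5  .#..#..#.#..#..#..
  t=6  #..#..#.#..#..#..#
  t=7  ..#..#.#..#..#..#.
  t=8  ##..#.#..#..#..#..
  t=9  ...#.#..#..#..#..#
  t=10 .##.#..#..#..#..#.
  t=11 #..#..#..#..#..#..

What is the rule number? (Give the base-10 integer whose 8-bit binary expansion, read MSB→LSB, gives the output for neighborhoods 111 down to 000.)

163

  ###|#  b7=1 t=0,i=6
  ##.|.  b6=0 t=0,i=1
  #.#|#  b5=1 t=0,i=8
  #..|.  b4=0 t=0,i=2
  .##|.  b3=0 t=0,i=0
  .#.|.  b2=0 t=0,i=12
  ..#|#  b1=1 t=0,i=4
  ...|#  b0=1 t=0,i=3
  bits 10100011 = 163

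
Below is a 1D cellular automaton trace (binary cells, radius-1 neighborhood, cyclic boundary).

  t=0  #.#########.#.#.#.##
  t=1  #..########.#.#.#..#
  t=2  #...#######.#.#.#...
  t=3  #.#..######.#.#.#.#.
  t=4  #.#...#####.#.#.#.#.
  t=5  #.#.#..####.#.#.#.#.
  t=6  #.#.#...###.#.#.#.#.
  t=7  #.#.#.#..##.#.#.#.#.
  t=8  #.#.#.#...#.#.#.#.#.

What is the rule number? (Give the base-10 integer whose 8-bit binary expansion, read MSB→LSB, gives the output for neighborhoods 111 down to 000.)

197

  nb ###: next=#  (t=0,i=3, bit7=1)
  nb ##.: next=#  (t=0,i=0, bit6=1)
  nb #.#: next=.  (t=0,i=1, bit5=0)
  nb #..: next=.  (t=1,i=1, bit4=0)
  nb .##: next=.  (t=0,i=2, bit3=0)
  nb .#.: next=#  (t=0,i=12, bit2=1)
  nb ..#: next=.  (t=1,i=2, bit1=0)
  nb ...: next=#  (t=2,i=2, bit0=1)
  bits 11000101 = 197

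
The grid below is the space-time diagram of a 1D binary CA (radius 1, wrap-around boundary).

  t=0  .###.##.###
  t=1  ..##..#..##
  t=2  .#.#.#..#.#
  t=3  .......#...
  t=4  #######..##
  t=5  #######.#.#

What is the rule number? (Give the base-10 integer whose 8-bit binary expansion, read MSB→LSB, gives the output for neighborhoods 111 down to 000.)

  ### -> #   bit 7 = 1  t=0,i=2
  ##. -> #   bit 6 = 1  t=0,i=3
  #.# -> .   bit 5 = 0  t=0,i=0
  #.. -> .   bit 4 = 0  t=1,i=0
  .## -> .   bit 3 = 0  t=0,i=1
  .#. -> .   bit 2 = 0  t=1,i=6
  ..# -> #   bit 1 = 1  t=1,i=1
  ... -> #   bit 0 = 1  t=3,i=0
  bits 11000011 = 195

195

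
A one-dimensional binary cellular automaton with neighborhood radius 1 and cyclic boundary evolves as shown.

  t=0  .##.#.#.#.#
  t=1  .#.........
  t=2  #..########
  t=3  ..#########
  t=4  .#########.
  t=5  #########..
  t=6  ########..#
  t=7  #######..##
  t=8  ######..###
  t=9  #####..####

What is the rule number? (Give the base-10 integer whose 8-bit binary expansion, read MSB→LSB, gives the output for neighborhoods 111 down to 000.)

  ###|#  b7=1 t=2,i=4
  ##.|.  b6=0 t=0,i=2
  #.#|.  b5=0 t=0,i=0
  #..|.  b4=0 t=1,i=2
  .##|#  b3=1 t=0,i=1
  .#.|.  b2=0 t=0,i=4
  ..#|#  b1=1 t=1,i=0
  ...|#  b0=1 t=1,i=3
  bits 10001011 = 139

139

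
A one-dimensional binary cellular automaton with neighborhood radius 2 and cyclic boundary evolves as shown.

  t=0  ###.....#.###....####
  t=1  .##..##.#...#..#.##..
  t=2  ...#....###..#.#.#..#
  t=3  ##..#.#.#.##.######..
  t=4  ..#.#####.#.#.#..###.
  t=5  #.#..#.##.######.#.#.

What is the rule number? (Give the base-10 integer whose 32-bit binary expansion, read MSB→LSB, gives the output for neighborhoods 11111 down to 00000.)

2054326179

  ##### -> .   bit 31 = 0  t=0,i=0
  ####. -> #   bit 30 = 1  t=0,i=1
  ###.# -> #   bit 29 = 1  t=4,i=8
  ###.. -> #   bit 28 = 1  t=0,i=2
  ##.## -> #   bit 27 = 1  t=3,i=12
  ##.#. -> .   bit 26 = 0  t=1,i=7
  ##..# -> #   bit 25 = 1  t=1,i=3
  ##... -> .   bit 24 = 0  t=0,i=3
  #.### -> .   bit 23 = 0  t=0,i=10
  #.##. -> #   bit 22 = 1  t=1,i=17
  #.#.# -> #   bit 21 = 1  t=2,i=15
  #.#.. -> #   bit 20 = 1  t=1,i=8
  #..## -> .   bit 19 = 0  t=1,i=4
  #..#. -> .   bit 18 = 0  t=1,i=14
  #...# -> #   bit 17 = 1  t=1,i=10
  #.... -> .   bit 16 = 0  t=0,i=4
  .#### -> #   bit 15 = 1  t=0,i=18
  .###. -> .   bit 14 = 0  t=0,i=11
  .##.# -> .   bit 13 = 0  t=1,i=6
  .##.. -> .   bit 12 = 0  t=1,i=2
  .#.## -> .   bit 11 = 0  t=0,i=9
  .#.#. -> #   bit 10 = 1  t=2,i=14
  .#..# -> #   bit 9 = 1  t=1,i=13
  .#... -> #   bit 8 = 1  t=1,i=9
  ..### -> #   bit 7 = 1  t=0,i=17
  ..##. -> .   bit 6 = 0  t=1,i=1
  ..#.# -> #   bit 5 = 1  t=0,i=8
  ..#.. -> .   bit 4 = 0  t=1,i=12
  ...## -> .   bit 3 = 0  t=0,i=16
  ...#. -> .   bit 2 = 0  t=0,i=7
  ....# -> #   bit 1 = 1  t=0,i=6
  ..... -> #   bit 0 = 1  t=0,i=5
  bits 01111010011100101000011110100011 = 2054326179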